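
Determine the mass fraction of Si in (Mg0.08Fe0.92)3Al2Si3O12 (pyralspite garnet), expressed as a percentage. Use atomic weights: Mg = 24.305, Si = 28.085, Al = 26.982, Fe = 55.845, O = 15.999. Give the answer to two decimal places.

M((Mg0.08Fe0.92)3Al2Si3O12) = 490.172 g/mol.
Si contributes 3 × 28.085 = 84.255 g per mole.
84.255/490.172 = 0.1719 → 17.19%.

17.19 mass %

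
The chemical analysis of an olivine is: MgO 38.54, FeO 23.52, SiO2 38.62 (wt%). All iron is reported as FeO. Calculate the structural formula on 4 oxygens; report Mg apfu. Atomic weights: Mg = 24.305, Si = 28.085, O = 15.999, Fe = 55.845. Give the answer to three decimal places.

1.489 Mg apfu

MgO (M=40.304): mol = 0.95623; Mg = 0.95623, O = 0.95623.
FeO (M=71.844): mol = 0.32738; Fe = 0.32738, O = 0.32738.
SiO2 (M=60.083): mol = 0.64278; Si = 0.64278, O = 1.28556.
ΣO = 2.56917; factor = 4/ΣO = 1.55692.
Mg apfu = 0.95623 × 1.55692 = 1.489.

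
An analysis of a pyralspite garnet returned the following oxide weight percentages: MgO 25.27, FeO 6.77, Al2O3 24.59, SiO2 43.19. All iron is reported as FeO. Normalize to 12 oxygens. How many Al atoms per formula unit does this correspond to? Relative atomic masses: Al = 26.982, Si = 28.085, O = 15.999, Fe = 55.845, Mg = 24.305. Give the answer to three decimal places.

2.008 Al apfu

MgO: 25.27/40.304 = 0.62698 mol → 0.62698 mol Mg, 0.62698 mol O.
FeO: 6.77/71.844 = 0.09423 mol → 0.09423 mol Fe, 0.09423 mol O.
Al2O3: 24.59/101.961 = 0.24117 mol → 0.48234 mol Al, 0.72351 mol O.
SiO2: 43.19/60.083 = 0.71884 mol → 0.71884 mol Si, 1.43768 mol O.
Total oxygen = 2.88240 mol. Normalization factor = 12/2.88240 = 4.16320.
Al per 12 O = 0.48234 × 4.16320 = 2.008.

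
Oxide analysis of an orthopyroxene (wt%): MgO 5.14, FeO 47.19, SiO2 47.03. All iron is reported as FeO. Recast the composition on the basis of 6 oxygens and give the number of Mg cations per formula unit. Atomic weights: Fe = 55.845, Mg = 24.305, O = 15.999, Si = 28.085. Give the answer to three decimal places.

0.326 Mg apfu

MgO (M=40.304): mol = 0.12753; Mg = 0.12753, O = 0.12753.
FeO (M=71.844): mol = 0.65684; Fe = 0.65684, O = 0.65684.
SiO2 (M=60.083): mol = 0.78275; Si = 0.78275, O = 1.56550.
ΣO = 2.34987; factor = 6/ΣO = 2.55333.
Mg apfu = 0.12753 × 2.55333 = 0.326.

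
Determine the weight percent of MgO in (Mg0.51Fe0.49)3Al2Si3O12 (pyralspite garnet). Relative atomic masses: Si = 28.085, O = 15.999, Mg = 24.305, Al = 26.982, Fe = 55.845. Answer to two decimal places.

M((Mg0.51Fe0.49)3Al2Si3O12) = 449.486 g/mol; M(MgO) = 40.304 g/mol.
Moles MgO per formula unit = 1.53 Mg ÷ 1 = 1.5300.
MgO fraction = (1.5300 × 40.304) / 449.486 = 61.665/449.486 = 0.1372.

13.72 wt%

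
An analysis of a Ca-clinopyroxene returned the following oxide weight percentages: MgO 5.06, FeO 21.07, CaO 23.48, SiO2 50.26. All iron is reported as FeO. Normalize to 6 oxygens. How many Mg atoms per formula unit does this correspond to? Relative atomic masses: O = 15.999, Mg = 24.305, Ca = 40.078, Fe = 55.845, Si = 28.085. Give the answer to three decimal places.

0.300 Mg apfu

MgO (M=40.304): mol = 0.12555; Mg = 0.12555, O = 0.12555.
FeO (M=71.844): mol = 0.29327; Fe = 0.29327, O = 0.29327.
CaO (M=56.077): mol = 0.41871; Ca = 0.41871, O = 0.41871.
SiO2 (M=60.083): mol = 0.83651; Si = 0.83651, O = 1.67302.
ΣO = 2.51055; factor = 6/ΣO = 2.38991.
Mg apfu = 0.12555 × 2.38991 = 0.300.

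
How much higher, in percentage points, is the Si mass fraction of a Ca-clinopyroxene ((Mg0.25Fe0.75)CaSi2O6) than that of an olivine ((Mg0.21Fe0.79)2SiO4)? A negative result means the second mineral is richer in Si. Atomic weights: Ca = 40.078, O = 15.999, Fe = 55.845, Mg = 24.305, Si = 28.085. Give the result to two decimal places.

First mineral: 56.170 g Si in 240.202 g formula = 23.38 wt% Si.
Second mineral: 28.085 g Si in 190.524 g formula = 14.74 wt% Si.
23.38% − 14.74% gives a difference of 8.64 percentage points.

8.64 percentage points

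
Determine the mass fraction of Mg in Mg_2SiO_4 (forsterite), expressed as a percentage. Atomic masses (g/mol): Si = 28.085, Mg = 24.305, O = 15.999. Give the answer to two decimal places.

34.55 mass %

M(Mg_2SiO_4) = 140.691 g/mol.
Mg contributes 2 × 24.305 = 48.610 g per mole.
48.610/140.691 = 0.3455 → 34.55%.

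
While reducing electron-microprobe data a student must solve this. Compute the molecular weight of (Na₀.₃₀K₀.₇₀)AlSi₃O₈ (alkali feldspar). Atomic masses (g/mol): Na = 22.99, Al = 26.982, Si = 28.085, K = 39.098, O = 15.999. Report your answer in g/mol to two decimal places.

M = 0.30×22.99 + 0.70×39.098 + 1×26.982 + 3×28.085 + 8×15.999

273.49 g/mol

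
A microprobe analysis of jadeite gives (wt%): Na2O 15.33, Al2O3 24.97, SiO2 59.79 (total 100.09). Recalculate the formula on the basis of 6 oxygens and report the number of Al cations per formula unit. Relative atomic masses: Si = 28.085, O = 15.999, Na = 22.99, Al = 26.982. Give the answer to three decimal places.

0.989 Al apfu

Na2O (M=61.979): mol = 0.24734; Na = 0.49468, O = 0.24734.
Al2O3 (M=101.961): mol = 0.24490; Al = 0.48980, O = 0.73470.
SiO2 (M=60.083): mol = 0.99512; Si = 0.99512, O = 1.99024.
ΣO = 2.97228; factor = 6/ΣO = 2.01865.
Al apfu = 0.48980 × 2.01865 = 0.989.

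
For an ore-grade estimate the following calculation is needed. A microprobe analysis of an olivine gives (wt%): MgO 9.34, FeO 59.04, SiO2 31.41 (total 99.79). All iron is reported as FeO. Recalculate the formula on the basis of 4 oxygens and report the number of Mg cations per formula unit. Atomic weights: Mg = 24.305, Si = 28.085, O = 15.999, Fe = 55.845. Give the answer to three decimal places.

MgO (M=40.304): mol = 0.23174; Mg = 0.23174, O = 0.23174.
FeO (M=71.844): mol = 0.82178; Fe = 0.82178, O = 0.82178.
SiO2 (M=60.083): mol = 0.52278; Si = 0.52278, O = 1.04556.
ΣO = 2.09908; factor = 4/ΣO = 1.90560.
Mg apfu = 0.23174 × 1.90560 = 0.442.

0.442 Mg apfu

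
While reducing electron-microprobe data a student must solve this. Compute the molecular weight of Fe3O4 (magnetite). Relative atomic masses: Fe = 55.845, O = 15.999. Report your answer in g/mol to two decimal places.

The formula mass is the sum 3·55.845 + 4·15.999.

231.53 g/mol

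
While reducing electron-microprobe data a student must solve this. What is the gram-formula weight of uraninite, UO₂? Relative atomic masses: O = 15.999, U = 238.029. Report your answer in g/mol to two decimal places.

270.03 g/mol

M = 1(238.029) + 2(15.999)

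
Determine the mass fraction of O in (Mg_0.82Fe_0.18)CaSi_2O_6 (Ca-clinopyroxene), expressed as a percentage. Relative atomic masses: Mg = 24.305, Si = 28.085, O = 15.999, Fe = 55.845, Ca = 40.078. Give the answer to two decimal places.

M((Mg_0.82Fe_0.18)CaSi_2O_6) = 222.224 g/mol.
O contributes 6 × 15.999 = 95.994 g per mole.
95.994/222.224 = 0.4320 → 43.20%.

43.20 weight percent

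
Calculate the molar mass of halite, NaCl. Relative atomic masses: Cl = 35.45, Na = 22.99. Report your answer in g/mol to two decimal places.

58.44 g/mol

Na: 1 × 22.99 = 22.9900
Cl: 1 × 35.45 = 35.4500
Summing the contributions gives the formula mass.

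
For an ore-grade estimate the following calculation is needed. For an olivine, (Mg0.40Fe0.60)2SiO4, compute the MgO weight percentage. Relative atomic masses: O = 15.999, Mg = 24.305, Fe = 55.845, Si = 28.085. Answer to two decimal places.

18.06 wt%

M((Mg0.40Fe0.60)2SiO4) = 178.539 g/mol; M(MgO) = 40.304 g/mol.
Moles MgO per formula unit = 0.80 Mg ÷ 1 = 0.8000.
MgO fraction = (0.8000 × 40.304) / 178.539 = 32.243/178.539 = 0.1806.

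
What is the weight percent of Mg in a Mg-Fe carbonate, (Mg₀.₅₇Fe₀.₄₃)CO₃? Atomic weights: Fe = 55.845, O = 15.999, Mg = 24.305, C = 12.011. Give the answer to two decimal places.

Molar mass of (Mg₀.₅₇Fe₀.₄₃)CO₃: 0.57·24.305 + 0.43·55.845 + 1·12.011 + 3·15.999 = 97.875 g/mol.
Mass of Mg per formula unit: 0.57 × 24.305 = 13.854 g.
Weight fraction Mg = 13.854 / 97.875 = 0.1415.

14.15 weight percent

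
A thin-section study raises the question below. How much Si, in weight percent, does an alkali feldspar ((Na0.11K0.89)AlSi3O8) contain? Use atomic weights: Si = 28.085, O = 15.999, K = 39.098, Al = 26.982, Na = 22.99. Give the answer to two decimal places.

30.47 weight percent

Formula mass = 0.11·22.99 + 0.89·39.098 + 1·26.982 + 3·28.085 + 8·15.999 = 276.555 g/mol, of which 84.255 g is Si.
So Si makes up 84.255/276.555 = 0.3047 of the mass, i.e. 30.47%.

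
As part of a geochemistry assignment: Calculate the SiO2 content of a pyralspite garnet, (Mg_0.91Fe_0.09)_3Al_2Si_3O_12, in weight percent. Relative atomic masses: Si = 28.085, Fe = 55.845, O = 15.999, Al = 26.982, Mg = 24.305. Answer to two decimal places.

43.79 wt%

M((Mg_0.91Fe_0.09)_3Al_2Si_3O_12) = 411.638 g/mol; M(SiO2) = 60.083 g/mol.
Moles SiO2 per formula unit = 3 Si ÷ 1 = 3.0000.
SiO2 fraction = (3.0000 × 60.083) / 411.638 = 180.249/411.638 = 0.4379.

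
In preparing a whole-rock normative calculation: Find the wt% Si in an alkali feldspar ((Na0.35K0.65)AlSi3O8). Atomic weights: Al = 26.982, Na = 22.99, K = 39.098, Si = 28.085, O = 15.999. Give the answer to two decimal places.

Molar mass of (Na0.35K0.65)AlSi3O8: 0.35*22.99 + 0.65*39.098 + 1*26.982 + 3*28.085 + 8*15.999 = 272.689 g/mol.
Mass of Si per formula unit: 3 × 28.085 = 84.255 g.
Weight fraction Si = 84.255 / 272.689 = 0.3090.

30.90 mass %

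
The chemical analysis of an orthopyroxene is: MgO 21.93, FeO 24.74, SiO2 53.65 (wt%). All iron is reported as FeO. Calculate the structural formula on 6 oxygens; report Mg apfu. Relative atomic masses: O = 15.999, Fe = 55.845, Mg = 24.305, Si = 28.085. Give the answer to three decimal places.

MgO (M=40.304): mol = 0.54411; Mg = 0.54411, O = 0.54411.
FeO (M=71.844): mol = 0.34436; Fe = 0.34436, O = 0.34436.
SiO2 (M=60.083): mol = 0.89293; Si = 0.89293, O = 1.78586.
ΣO = 2.67433; factor = 6/ΣO = 2.24355.
Mg apfu = 0.54411 × 2.24355 = 1.221.

1.221 Mg apfu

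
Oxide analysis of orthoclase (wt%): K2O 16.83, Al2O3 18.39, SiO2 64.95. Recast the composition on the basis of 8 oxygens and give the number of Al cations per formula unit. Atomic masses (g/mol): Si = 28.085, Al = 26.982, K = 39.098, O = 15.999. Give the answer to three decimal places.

K2O (M=94.195): mol = 0.17867; K = 0.35734, O = 0.17867.
Al2O3 (M=101.961): mol = 0.18036; Al = 0.36072, O = 0.54108.
SiO2 (M=60.083): mol = 1.08100; Si = 1.08100, O = 2.16200.
ΣO = 2.88175; factor = 8/ΣO = 2.77609.
Al apfu = 0.36072 × 2.77609 = 1.001.

1.001 Al apfu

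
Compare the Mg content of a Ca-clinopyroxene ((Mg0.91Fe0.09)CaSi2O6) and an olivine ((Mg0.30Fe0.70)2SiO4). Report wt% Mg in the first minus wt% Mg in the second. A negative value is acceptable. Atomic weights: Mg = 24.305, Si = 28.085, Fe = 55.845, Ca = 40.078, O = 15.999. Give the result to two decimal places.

2.19 percentage points

Mg in (Mg0.91Fe0.09)CaSi2O6: molar mass 219.386 g/mol; 0.91×24.305 = 22.118 g → 10.08 wt%.
Mg in (Mg0.30Fe0.70)2SiO4: molar mass 184.847 g/mol; 0.60×24.305 = 14.583 g → 7.89 wt%.
Difference = 10.08 − 7.89 = 2.19 percentage points.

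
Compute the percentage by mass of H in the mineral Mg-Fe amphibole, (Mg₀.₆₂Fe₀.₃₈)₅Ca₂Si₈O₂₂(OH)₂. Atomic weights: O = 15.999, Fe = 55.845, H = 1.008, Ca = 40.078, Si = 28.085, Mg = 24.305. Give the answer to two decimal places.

Formula mass = 3.10*24.305 + 1.90*55.845 + 2*40.078 + 8*28.085 + 24*15.999 + 2*1.008 = 872.279 g/mol, of which 2.016 g is H.
So H makes up 2.016/872.279 = 0.0023 of the mass, i.e. 0.23%.

0.23 wt%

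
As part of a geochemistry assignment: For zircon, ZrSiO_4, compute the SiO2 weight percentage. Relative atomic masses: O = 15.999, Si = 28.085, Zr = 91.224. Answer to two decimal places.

32.78 wt%

Molar mass of ZrSiO_4 = 1·91.224 + 1·28.085 + 4·15.999 = 183.305 g/mol.
Each formula unit contains 1 Si, equivalent to 1/1 = 1.0000 mol SiO2.
M(SiO2) = 1×28.085 + 2×15.999 = 60.083 g/mol.
Mass of SiO2 per formula unit = 1.0000 × 60.083 = 60.083 g.
SiO2 wt% = 60.083 / 183.305 × 100 = 32.78%.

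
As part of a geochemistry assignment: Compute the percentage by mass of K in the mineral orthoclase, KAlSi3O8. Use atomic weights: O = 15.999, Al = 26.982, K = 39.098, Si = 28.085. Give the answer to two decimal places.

M(KAlSi3O8) = 278.327 g/mol.
K contributes 1 × 39.098 = 39.098 g per mole.
39.098/278.327 = 0.1405 → 14.05%.

14.05 wt%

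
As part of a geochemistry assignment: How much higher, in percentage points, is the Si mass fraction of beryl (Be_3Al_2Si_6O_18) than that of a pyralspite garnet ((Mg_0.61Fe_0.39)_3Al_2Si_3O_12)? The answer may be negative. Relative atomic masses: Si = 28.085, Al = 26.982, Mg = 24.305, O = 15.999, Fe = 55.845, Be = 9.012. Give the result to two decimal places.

12.20 percentage points

First mineral: 168.510 g Si in 537.492 g formula = 31.35 wt% Si.
Second mineral: 84.255 g Si in 440.024 g formula = 19.15 wt% Si.
31.35% − 19.15% gives a difference of 12.20 percentage points.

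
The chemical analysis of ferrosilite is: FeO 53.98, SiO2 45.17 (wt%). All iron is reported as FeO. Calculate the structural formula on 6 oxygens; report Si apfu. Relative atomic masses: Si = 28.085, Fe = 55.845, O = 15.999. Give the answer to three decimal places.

2.000 Si apfu

53.98 wt% FeO ÷ 71.844 g/mol = 0.75135 mol, giving 0.75135 Fe and 0.75135 O.
45.17 wt% SiO2 ÷ 60.083 g/mol = 0.75179 mol, giving 0.75179 Si and 1.50358 O.
Oxygen sums to 2.25493; scaling by 6/2.25493 = 2.66084 puts the formula on 6 O.
Si: 0.75179 × 2.66084 = 2.000 atoms per formula unit.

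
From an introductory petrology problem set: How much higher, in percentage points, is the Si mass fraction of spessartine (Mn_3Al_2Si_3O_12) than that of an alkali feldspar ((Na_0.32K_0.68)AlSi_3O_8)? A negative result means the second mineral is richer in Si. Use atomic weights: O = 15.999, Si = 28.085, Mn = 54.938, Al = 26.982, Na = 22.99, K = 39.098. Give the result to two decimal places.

-13.82 percentage points

First mineral: 84.255 g Si in 495.021 g formula = 17.02 wt% Si.
Second mineral: 84.255 g Si in 273.172 g formula = 30.84 wt% Si.
17.02% − 30.84% gives a difference of -13.82 percentage points.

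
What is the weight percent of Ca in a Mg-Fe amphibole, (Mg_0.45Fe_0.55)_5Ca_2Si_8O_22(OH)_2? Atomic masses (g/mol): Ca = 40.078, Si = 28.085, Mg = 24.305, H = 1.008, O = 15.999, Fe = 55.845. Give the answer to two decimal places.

Formula mass = 2.25×24.305 + 2.75×55.845 + 2×40.078 + 8×28.085 + 24×15.999 + 2×1.008 = 899.088 g/mol, of which 80.156 g is Ca.
So Ca makes up 80.156/899.088 = 0.0892 of the mass, i.e. 8.92%.

8.92 wt%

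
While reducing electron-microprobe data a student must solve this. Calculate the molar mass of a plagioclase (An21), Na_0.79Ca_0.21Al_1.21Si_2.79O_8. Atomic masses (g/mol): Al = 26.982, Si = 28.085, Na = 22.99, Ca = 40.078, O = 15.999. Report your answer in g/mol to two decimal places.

M = 0.79×22.99 + 0.21×40.078 + 1.21×26.982 + 2.79×28.085 + 8×15.999

265.58 g/mol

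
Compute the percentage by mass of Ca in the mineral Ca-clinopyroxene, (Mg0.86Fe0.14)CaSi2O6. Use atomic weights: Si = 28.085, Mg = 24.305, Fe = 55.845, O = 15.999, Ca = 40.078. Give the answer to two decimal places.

18.14 mass %

M((Mg0.86Fe0.14)CaSi2O6) = 220.963 g/mol.
Ca contributes 1 × 40.078 = 40.078 g per mole.
40.078/220.963 = 0.1814 → 18.14%.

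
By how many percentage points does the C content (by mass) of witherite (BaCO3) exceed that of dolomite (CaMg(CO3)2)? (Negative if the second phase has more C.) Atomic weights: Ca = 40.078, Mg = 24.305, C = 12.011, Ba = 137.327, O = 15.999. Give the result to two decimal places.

-6.94 percentage points

C in BaCO3: molar mass 197.335 g/mol; 1×12.011 = 12.011 g → 6.09 wt%.
C in CaMg(CO3)2: molar mass 184.399 g/mol; 2×12.011 = 24.022 g → 13.03 wt%.
Difference = 6.09 − 13.03 = -6.94 percentage points.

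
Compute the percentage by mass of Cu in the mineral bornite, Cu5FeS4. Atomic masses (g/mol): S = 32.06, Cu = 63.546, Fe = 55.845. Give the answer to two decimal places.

63.32 wt%

Formula mass = 5×63.546 + 1×55.845 + 4×32.06 = 501.815 g/mol, of which 317.730 g is Cu.
So Cu makes up 317.730/501.815 = 0.6332 of the mass, i.e. 63.32%.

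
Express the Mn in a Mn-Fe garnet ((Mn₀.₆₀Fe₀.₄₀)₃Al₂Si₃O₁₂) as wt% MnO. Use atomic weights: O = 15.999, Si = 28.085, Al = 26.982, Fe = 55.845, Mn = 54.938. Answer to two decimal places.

25.74 wt%

Molar mass of (Mn₀.₆₀Fe₀.₄₀)₃Al₂Si₃O₁₂ = 1.80·54.938 + 1.20·55.845 + 2·26.982 + 3·28.085 + 12·15.999 = 496.109 g/mol.
Each formula unit contains 1.80 Mn, equivalent to 1.80/1 = 1.8000 mol MnO.
M(MnO) = 1×54.938 + 1×15.999 = 70.937 g/mol.
Mass of MnO per formula unit = 1.8000 × 70.937 = 127.687 g.
MnO wt% = 127.687 / 496.109 × 100 = 25.74%.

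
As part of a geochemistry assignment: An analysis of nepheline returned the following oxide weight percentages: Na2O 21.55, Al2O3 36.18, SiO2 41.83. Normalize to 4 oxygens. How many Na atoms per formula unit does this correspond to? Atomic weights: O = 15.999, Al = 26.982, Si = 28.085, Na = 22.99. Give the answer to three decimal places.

0.992 Na apfu

Na2O: 21.55/61.979 = 0.34770 mol → 0.69540 mol Na, 0.34770 mol O.
Al2O3: 36.18/101.961 = 0.35484 mol → 0.70968 mol Al, 1.06452 mol O.
SiO2: 41.83/60.083 = 0.69620 mol → 0.69620 mol Si, 1.39240 mol O.
Total oxygen = 2.80462 mol. Normalization factor = 4/2.80462 = 1.42622.
Na per 4 O = 0.69540 × 1.42622 = 0.992.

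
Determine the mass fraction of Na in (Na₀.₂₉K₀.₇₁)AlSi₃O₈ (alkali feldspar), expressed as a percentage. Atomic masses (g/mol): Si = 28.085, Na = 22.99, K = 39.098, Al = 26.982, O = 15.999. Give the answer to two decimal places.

2.44 wt%

Formula mass = 0.29×22.99 + 0.71×39.098 + 1×26.982 + 3×28.085 + 8×15.999 = 273.656 g/mol, of which 6.667 g is Na.
So Na makes up 6.667/273.656 = 0.0244 of the mass, i.e. 2.44%.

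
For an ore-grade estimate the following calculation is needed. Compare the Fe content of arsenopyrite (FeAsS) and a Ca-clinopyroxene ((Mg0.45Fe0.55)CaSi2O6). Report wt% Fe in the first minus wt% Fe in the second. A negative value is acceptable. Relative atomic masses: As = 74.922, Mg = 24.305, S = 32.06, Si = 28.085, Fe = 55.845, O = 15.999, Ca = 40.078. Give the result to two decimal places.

Fe in FeAsS: molar mass 162.827 g/mol; 1×55.845 = 55.845 g → 34.30 wt%.
Fe in (Mg0.45Fe0.55)CaSi2O6: molar mass 233.894 g/mol; 0.55×55.845 = 30.715 g → 13.13 wt%.
Difference = 34.30 − 13.13 = 21.17 percentage points.

21.17 percentage points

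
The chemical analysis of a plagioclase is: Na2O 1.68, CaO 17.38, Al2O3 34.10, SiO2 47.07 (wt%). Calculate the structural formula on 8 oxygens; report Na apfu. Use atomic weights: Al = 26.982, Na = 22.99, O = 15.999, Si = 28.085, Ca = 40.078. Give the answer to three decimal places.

0.149 Na apfu

Na2O (M=61.979): mol = 0.02711; Na = 0.05422, O = 0.02711.
CaO (M=56.077): mol = 0.30993; Ca = 0.30993, O = 0.30993.
Al2O3 (M=101.961): mol = 0.33444; Al = 0.66888, O = 1.00332.
SiO2 (M=60.083): mol = 0.78342; Si = 0.78342, O = 1.56684.
ΣO = 2.90720; factor = 8/ΣO = 2.75179.
Na apfu = 0.05422 × 2.75179 = 0.149.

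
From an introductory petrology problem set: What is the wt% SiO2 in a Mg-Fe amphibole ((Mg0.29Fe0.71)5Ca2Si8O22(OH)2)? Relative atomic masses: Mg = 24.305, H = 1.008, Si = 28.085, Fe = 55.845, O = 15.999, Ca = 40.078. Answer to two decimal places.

52.00 wt%

Formula mass = 924.320 g/mol.
8 Si → 8.0000 mol SiO2 per formula unit; M(SiO2) = 60.083, so SiO2 mass = 480.664 g.
480.664/924.320 × 100 = 52.00 wt%.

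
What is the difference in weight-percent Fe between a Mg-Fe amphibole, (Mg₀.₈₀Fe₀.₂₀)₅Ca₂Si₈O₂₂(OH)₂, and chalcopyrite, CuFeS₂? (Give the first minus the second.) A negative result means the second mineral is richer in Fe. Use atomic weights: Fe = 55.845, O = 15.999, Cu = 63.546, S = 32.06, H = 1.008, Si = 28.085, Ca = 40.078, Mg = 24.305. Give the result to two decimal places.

-23.81 percentage points

First mineral: 55.845 g Fe in 843.893 g formula = 6.62 wt% Fe.
Second mineral: 55.845 g Fe in 183.511 g formula = 30.43 wt% Fe.
6.62% − 30.43% gives a difference of -23.81 percentage points.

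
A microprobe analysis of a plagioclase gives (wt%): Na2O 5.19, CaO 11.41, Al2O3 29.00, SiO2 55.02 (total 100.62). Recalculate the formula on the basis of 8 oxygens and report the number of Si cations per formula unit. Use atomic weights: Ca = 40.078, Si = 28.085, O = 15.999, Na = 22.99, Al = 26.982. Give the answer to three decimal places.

2.465 Si apfu

5.19 wt% Na2O ÷ 61.979 g/mol = 0.08374 mol, giving 0.16748 Na and 0.08374 O.
11.41 wt% CaO ÷ 56.077 g/mol = 0.20347 mol, giving 0.20347 Ca and 0.20347 O.
29.00 wt% Al2O3 ÷ 101.961 g/mol = 0.28442 mol, giving 0.56884 Al and 0.85326 O.
55.02 wt% SiO2 ÷ 60.083 g/mol = 0.91573 mol, giving 0.91573 Si and 1.83146 O.
Oxygen sums to 2.97193; scaling by 8/2.97193 = 2.69185 puts the formula on 8 O.
Si: 0.91573 × 2.69185 = 2.465 atoms per formula unit.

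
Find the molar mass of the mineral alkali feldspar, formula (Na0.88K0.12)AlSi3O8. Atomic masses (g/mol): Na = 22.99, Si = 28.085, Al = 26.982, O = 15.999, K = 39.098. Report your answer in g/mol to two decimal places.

M = 0.88·22.99 + 0.12·39.098 + 1·26.982 + 3·28.085 + 8·15.999

264.15 g/mol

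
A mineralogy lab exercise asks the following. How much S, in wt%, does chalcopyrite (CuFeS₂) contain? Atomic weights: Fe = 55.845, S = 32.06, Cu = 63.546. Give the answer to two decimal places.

34.94 wt%

Molar mass of CuFeS₂: 1*63.546 + 1*55.845 + 2*32.06 = 183.511 g/mol.
Mass of S per formula unit: 2 × 32.06 = 64.120 g.
Weight fraction S = 64.120 / 183.511 = 0.3494.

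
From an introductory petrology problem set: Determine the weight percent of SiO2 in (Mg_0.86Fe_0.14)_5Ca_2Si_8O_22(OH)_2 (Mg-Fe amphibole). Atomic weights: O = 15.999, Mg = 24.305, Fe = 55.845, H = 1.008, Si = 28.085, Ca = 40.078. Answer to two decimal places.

57.60 wt%

M((Mg_0.86Fe_0.14)_5Ca_2Si_8O_22(OH)_2) = 834.431 g/mol; M(SiO2) = 60.083 g/mol.
Moles SiO2 per formula unit = 8 Si ÷ 1 = 8.0000.
SiO2 fraction = (8.0000 × 60.083) / 834.431 = 480.664/834.431 = 0.5760.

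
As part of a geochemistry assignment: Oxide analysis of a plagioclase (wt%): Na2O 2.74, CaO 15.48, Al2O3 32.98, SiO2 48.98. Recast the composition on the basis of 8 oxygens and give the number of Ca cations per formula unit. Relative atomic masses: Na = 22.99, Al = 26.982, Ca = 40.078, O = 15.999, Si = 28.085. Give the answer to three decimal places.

0.756 Ca apfu

Na2O (M=61.979): mol = 0.04421; Na = 0.08842, O = 0.04421.
CaO (M=56.077): mol = 0.27605; Ca = 0.27605, O = 0.27605.
Al2O3 (M=101.961): mol = 0.32346; Al = 0.64692, O = 0.97038.
SiO2 (M=60.083): mol = 0.81521; Si = 0.81521, O = 1.63042.
ΣO = 2.92106; factor = 8/ΣO = 2.73873.
Ca apfu = 0.27605 × 2.73873 = 0.756.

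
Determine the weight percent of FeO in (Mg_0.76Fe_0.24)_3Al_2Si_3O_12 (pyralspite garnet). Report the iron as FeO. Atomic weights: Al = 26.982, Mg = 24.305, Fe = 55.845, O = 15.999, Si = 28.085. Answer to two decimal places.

Formula mass = 425.831 g/mol.
0.72 Fe → 0.7200 mol FeO per formula unit; M(FeO) = 71.844, so FeO mass = 51.728 g.
51.728/425.831 × 100 = 12.15 wt%.

12.15 wt%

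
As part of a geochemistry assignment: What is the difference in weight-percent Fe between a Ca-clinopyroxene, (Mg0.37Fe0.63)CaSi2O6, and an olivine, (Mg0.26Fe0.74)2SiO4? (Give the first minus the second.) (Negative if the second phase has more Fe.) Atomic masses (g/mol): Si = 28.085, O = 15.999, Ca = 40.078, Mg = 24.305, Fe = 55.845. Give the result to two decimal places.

Fe in (Mg0.37Fe0.63)CaSi2O6: molar mass 236.417 g/mol; 0.63×55.845 = 35.182 g → 14.88 wt%.
Fe in (Mg0.26Fe0.74)2SiO4: molar mass 187.370 g/mol; 1.48×55.845 = 82.651 g → 44.11 wt%.
Difference = 14.88 − 44.11 = -29.23 percentage points.

-29.23 percentage points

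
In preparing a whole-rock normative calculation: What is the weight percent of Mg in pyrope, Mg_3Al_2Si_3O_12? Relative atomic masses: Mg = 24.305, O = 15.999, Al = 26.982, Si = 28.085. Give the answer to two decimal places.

18.09 wt%

M(Mg_3Al_2Si_3O_12) = 403.122 g/mol.
Mg contributes 3 × 24.305 = 72.915 g per mole.
72.915/403.122 = 0.1809 → 18.09%.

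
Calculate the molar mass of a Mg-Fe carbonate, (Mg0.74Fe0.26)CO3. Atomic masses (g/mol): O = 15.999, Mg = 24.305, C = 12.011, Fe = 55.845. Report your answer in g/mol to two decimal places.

92.51 g/mol

M = 0.74×24.305 + 0.26×55.845 + 1×12.011 + 3×15.999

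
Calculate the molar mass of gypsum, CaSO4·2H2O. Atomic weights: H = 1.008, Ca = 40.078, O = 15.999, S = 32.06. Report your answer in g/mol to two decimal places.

Ca: 1 × 40.078 = 40.0780
S: 1 × 32.06 = 32.0600
O: 6 × 15.999 = 95.9940
H: 4 × 1.008 = 4.0320
Summing the contributions gives the formula mass.

172.16 g/mol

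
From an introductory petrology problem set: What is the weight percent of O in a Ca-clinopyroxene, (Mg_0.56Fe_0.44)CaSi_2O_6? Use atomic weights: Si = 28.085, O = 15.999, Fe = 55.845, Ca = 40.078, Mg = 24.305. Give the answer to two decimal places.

Molar mass of (Mg_0.56Fe_0.44)CaSi_2O_6: 0.56·24.305 + 0.44·55.845 + 1·40.078 + 2·28.085 + 6·15.999 = 230.425 g/mol.
Mass of O per formula unit: 6 × 15.999 = 95.994 g.
Weight fraction O = 95.994 / 230.425 = 0.4166.

41.66 mass %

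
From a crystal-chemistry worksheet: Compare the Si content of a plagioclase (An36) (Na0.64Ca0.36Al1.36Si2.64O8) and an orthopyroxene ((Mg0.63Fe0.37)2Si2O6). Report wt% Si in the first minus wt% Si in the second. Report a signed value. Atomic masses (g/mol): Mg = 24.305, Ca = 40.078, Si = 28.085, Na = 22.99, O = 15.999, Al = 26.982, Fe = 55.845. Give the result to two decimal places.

M(Na0.64Ca0.36Al1.36Si2.64O8) = 267.974 g/mol, so wt% Si = 74.144/267.974 × 100 = 27.67%.
M((Mg0.63Fe0.37)2Si2O6) = 224.114 g/mol, so wt% Si = 56.170/224.114 × 100 = 25.06%.
27.67 − 25.06 = 2.61 pp.

2.61 percentage points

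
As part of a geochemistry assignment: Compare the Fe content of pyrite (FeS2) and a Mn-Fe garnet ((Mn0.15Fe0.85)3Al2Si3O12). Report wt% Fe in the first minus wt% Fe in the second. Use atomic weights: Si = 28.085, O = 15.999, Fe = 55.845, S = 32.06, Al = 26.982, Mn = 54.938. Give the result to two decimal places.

17.92 percentage points

M(FeS2) = 119.965 g/mol, so wt% Fe = 55.845/119.965 × 100 = 46.55%.
M((Mn0.15Fe0.85)3Al2Si3O12) = 497.334 g/mol, so wt% Fe = 142.405/497.334 × 100 = 28.63%.
46.55 − 28.63 = 17.92 pp.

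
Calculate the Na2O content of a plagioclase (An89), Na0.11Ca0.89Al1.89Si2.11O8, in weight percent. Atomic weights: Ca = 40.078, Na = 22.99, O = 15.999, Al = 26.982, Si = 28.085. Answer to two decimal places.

1.23 wt%

Molar mass of Na0.11Ca0.89Al1.89Si2.11O8 = 0.11×22.99 + 0.89×40.078 + 1.89×26.982 + 2.11×28.085 + 8×15.999 = 276.446 g/mol.
Each formula unit contains 0.11 Na, equivalent to 0.11/2 = 0.0550 mol Na2O.
M(Na2O) = 2×22.99 + 1×15.999 = 61.979 g/mol.
Mass of Na2O per formula unit = 0.0550 × 61.979 = 3.409 g.
Na2O wt% = 3.409 / 276.446 × 100 = 1.23%.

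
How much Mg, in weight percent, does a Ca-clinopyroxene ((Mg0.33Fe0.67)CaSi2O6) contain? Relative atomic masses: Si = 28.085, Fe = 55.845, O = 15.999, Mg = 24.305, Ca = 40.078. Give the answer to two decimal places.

M((Mg0.33Fe0.67)CaSi2O6) = 237.679 g/mol.
Mg contributes 0.33 × 24.305 = 8.021 g per mole.
8.021/237.679 = 0.0337 → 3.37%.

3.37 weight percent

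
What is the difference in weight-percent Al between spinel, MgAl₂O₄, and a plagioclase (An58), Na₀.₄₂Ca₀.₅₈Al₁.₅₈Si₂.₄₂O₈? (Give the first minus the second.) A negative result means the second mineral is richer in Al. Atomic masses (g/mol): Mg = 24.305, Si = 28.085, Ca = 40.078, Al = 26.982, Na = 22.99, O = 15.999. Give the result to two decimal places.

Al in MgAl₂O₄: molar mass 142.265 g/mol; 2×26.982 = 53.964 g → 37.93 wt%.
Al in Na₀.₄₂Ca₀.₅₈Al₁.₅₈Si₂.₄₂O₈: molar mass 271.490 g/mol; 1.58×26.982 = 42.632 g → 15.70 wt%.
Difference = 37.93 − 15.70 = 22.23 percentage points.

22.23 percentage points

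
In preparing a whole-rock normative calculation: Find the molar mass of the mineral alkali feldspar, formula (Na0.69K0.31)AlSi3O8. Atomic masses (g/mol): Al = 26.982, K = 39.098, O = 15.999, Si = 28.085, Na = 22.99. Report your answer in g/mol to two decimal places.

267.21 g/mol

M = 0.69×22.99 + 0.31×39.098 + 1×26.982 + 3×28.085 + 8×15.999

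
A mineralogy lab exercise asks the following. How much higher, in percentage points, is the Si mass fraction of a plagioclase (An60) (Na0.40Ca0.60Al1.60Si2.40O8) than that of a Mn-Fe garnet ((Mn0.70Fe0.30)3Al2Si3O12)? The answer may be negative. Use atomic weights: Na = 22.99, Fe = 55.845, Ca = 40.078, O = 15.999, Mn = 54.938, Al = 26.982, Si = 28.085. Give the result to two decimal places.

7.81 percentage points

Si in Na0.40Ca0.60Al1.60Si2.40O8: molar mass 271.810 g/mol; 2.40×28.085 = 67.404 g → 24.80 wt%.
Si in (Mn0.70Fe0.30)3Al2Si3O12: molar mass 495.837 g/mol; 3×28.085 = 84.255 g → 16.99 wt%.
Difference = 24.80 − 16.99 = 7.81 percentage points.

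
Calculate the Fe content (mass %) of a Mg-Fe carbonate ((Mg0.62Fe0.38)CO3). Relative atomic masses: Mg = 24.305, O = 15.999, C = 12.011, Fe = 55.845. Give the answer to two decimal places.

22.04 mass %

Molar mass of (Mg0.62Fe0.38)CO3: 0.62×24.305 + 0.38×55.845 + 1×12.011 + 3×15.999 = 96.298 g/mol.
Mass of Fe per formula unit: 0.38 × 55.845 = 21.221 g.
Weight fraction Fe = 21.221 / 96.298 = 0.2204.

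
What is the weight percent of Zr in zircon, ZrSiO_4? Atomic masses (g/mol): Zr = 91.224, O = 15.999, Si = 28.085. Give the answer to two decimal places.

M(ZrSiO_4) = 183.305 g/mol.
Zr contributes 1 × 91.224 = 91.224 g per mole.
91.224/183.305 = 0.4977 → 49.77%.

49.77 mass %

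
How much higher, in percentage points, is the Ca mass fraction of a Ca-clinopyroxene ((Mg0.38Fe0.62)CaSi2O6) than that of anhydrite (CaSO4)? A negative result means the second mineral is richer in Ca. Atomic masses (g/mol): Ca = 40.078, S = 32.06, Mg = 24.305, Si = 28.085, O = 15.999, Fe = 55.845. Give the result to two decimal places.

M((Mg0.38Fe0.62)CaSi2O6) = 236.102 g/mol, so wt% Ca = 40.078/236.102 × 100 = 16.97%.
M(CaSO4) = 136.134 g/mol, so wt% Ca = 40.078/136.134 × 100 = 29.44%.
16.97 − 29.44 = -12.47 pp.

-12.47 percentage points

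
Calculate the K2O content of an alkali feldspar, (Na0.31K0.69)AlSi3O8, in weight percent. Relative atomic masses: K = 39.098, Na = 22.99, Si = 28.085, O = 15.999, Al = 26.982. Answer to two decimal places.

Molar mass of (Na0.31K0.69)AlSi3O8 = 0.31*22.99 + 0.69*39.098 + 1*26.982 + 3*28.085 + 8*15.999 = 273.334 g/mol.
Each formula unit contains 0.69 K, equivalent to 0.69/2 = 0.3450 mol K2O.
M(K2O) = 2×39.098 + 1×15.999 = 94.195 g/mol.
Mass of K2O per formula unit = 0.3450 × 94.195 = 32.497 g.
K2O wt% = 32.497 / 273.334 × 100 = 11.89%.

11.89 wt%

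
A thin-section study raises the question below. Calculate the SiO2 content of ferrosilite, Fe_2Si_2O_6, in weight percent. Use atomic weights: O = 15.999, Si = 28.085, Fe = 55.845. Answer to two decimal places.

Formula mass = 263.854 g/mol.
2 Si → 2.0000 mol SiO2 per formula unit; M(SiO2) = 60.083, so SiO2 mass = 120.166 g.
120.166/263.854 × 100 = 45.54 wt%.

45.54 wt%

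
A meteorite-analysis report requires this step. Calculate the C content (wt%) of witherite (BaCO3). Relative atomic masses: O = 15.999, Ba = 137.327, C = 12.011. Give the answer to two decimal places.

6.09 wt%

Molar mass of BaCO3: 1·137.327 + 1·12.011 + 3·15.999 = 197.335 g/mol.
Mass of C per formula unit: 1 × 12.011 = 12.011 g.
Weight fraction C = 12.011 / 197.335 = 0.0609.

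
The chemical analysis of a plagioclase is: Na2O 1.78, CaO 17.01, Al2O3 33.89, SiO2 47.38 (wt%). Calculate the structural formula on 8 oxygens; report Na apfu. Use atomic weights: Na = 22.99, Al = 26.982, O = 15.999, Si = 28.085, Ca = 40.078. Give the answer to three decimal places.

0.158 Na apfu

1.78 wt% Na2O ÷ 61.979 g/mol = 0.02872 mol, giving 0.05744 Na and 0.02872 O.
17.01 wt% CaO ÷ 56.077 g/mol = 0.30333 mol, giving 0.30333 Ca and 0.30333 O.
33.89 wt% Al2O3 ÷ 101.961 g/mol = 0.33238 mol, giving 0.66476 Al and 0.99714 O.
47.38 wt% SiO2 ÷ 60.083 g/mol = 0.78858 mol, giving 0.78858 Si and 1.57716 O.
Oxygen sums to 2.90635; scaling by 8/2.90635 = 2.75259 puts the formula on 8 O.
Na: 0.05744 × 2.75259 = 0.158 atoms per formula unit.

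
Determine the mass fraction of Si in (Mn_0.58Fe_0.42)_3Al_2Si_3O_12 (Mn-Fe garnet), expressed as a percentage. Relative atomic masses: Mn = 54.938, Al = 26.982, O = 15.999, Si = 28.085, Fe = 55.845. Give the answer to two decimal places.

16.98 mass %

M((Mn_0.58Fe_0.42)_3Al_2Si_3O_12) = 496.164 g/mol.
Si contributes 3 × 28.085 = 84.255 g per mole.
84.255/496.164 = 0.1698 → 16.98%.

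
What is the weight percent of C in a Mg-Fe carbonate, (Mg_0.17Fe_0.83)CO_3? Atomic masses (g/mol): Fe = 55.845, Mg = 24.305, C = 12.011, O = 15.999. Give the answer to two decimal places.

10.87 weight percent

Molar mass of (Mg_0.17Fe_0.83)CO_3: 0.17×24.305 + 0.83×55.845 + 1×12.011 + 3×15.999 = 110.491 g/mol.
Mass of C per formula unit: 1 × 12.011 = 12.011 g.
Weight fraction C = 12.011 / 110.491 = 0.1087.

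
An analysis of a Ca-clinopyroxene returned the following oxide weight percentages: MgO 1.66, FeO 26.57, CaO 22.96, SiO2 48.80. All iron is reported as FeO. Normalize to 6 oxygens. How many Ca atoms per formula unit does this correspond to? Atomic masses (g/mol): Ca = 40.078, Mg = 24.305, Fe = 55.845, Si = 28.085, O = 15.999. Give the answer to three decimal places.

1.005 Ca apfu

MgO (M=40.304): mol = 0.04119; Mg = 0.04119, O = 0.04119.
FeO (M=71.844): mol = 0.36983; Fe = 0.36983, O = 0.36983.
CaO (M=56.077): mol = 0.40944; Ca = 0.40944, O = 0.40944.
SiO2 (M=60.083): mol = 0.81221; Si = 0.81221, O = 1.62442.
ΣO = 2.44488; factor = 6/ΣO = 2.45411.
Ca apfu = 0.40944 × 2.45411 = 1.005.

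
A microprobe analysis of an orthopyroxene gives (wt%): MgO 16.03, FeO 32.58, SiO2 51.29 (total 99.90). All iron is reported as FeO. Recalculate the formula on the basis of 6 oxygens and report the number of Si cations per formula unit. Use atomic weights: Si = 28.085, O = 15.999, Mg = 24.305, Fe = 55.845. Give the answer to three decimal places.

MgO (M=40.304): mol = 0.39773; Mg = 0.39773, O = 0.39773.
FeO (M=71.844): mol = 0.45348; Fe = 0.45348, O = 0.45348.
SiO2 (M=60.083): mol = 0.85365; Si = 0.85365, O = 1.70730.
ΣO = 2.55851; factor = 6/ΣO = 2.34511.
Si apfu = 0.85365 × 2.34511 = 2.002.

2.002 Si apfu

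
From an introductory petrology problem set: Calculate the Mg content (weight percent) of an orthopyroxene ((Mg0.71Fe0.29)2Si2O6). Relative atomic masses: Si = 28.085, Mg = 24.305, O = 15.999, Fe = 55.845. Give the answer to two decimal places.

15.75 weight percent

Molar mass of (Mg0.71Fe0.29)2Si2O6: 1.42*24.305 + 0.58*55.845 + 2*28.085 + 6*15.999 = 219.067 g/mol.
Mass of Mg per formula unit: 1.42 × 24.305 = 34.513 g.
Weight fraction Mg = 34.513 / 219.067 = 0.1575.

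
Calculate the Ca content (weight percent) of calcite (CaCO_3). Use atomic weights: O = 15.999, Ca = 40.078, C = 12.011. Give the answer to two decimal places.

Molar mass of CaCO_3: 1*40.078 + 1*12.011 + 3*15.999 = 100.086 g/mol.
Mass of Ca per formula unit: 1 × 40.078 = 40.078 g.
Weight fraction Ca = 40.078 / 100.086 = 0.4004.

40.04 weight percent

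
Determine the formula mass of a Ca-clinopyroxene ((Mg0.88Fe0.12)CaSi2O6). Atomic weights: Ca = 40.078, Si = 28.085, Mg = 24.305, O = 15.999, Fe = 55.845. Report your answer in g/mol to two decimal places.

Mg: 0.88 × 24.305 = 21.3884
Fe: 0.12 × 55.845 = 6.7014
Ca: 1 × 40.078 = 40.0780
Si: 2 × 28.085 = 56.1700
O: 6 × 15.999 = 95.9940
Summing the contributions gives the formula mass.

220.33 g/mol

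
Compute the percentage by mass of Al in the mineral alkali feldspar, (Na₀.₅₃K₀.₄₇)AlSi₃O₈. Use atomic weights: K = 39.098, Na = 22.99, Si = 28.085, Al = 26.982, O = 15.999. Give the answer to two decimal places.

Formula mass = 0.53*22.99 + 0.47*39.098 + 1*26.982 + 3*28.085 + 8*15.999 = 269.790 g/mol, of which 26.982 g is Al.
So Al makes up 26.982/269.790 = 0.1000 of the mass, i.e. 10.00%.

10.00 weight percent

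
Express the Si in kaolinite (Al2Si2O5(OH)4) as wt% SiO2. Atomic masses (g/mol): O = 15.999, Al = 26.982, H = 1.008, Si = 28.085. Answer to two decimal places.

46.55 wt%

M(Al2Si2O5(OH)4) = 258.157 g/mol; M(SiO2) = 60.083 g/mol.
Moles SiO2 per formula unit = 2 Si ÷ 1 = 2.0000.
SiO2 fraction = (2.0000 × 60.083) / 258.157 = 120.166/258.157 = 0.4655.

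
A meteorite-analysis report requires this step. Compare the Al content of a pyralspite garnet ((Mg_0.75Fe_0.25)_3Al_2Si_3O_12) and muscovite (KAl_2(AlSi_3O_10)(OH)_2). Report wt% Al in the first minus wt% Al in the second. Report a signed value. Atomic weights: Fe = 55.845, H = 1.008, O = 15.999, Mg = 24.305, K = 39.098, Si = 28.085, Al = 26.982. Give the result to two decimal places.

Al in (Mg_0.75Fe_0.25)_3Al_2Si_3O_12: molar mass 426.777 g/mol; 2×26.982 = 53.964 g → 12.64 wt%.
Al in KAl_2(AlSi_3O_10)(OH)_2: molar mass 398.303 g/mol; 3×26.982 = 80.946 g → 20.32 wt%.
Difference = 12.64 − 20.32 = -7.68 percentage points.

-7.68 percentage points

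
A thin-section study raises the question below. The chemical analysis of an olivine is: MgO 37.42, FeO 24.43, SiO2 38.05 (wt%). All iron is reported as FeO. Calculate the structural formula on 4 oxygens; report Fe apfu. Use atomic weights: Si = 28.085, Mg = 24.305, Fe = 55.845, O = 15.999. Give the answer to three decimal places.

MgO (M=40.304): mol = 0.92844; Mg = 0.92844, O = 0.92844.
FeO (M=71.844): mol = 0.34004; Fe = 0.34004, O = 0.34004.
SiO2 (M=60.083): mol = 0.63329; Si = 0.63329, O = 1.26658.
ΣO = 2.53506; factor = 4/ΣO = 1.57787.
Fe apfu = 0.34004 × 1.57787 = 0.537.

0.537 Fe apfu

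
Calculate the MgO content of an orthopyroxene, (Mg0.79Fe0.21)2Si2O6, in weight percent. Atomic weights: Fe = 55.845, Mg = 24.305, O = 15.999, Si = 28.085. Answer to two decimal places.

M((Mg0.79Fe0.21)2Si2O6) = 214.021 g/mol; M(MgO) = 40.304 g/mol.
Moles MgO per formula unit = 1.58 Mg ÷ 1 = 1.5800.
MgO fraction = (1.5800 × 40.304) / 214.021 = 63.680/214.021 = 0.2975.

29.75 wt%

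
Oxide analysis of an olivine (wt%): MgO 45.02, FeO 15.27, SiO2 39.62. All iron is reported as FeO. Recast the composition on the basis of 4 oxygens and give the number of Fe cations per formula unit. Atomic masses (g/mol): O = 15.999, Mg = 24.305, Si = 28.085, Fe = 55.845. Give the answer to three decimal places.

45.02 wt% MgO ÷ 40.304 g/mol = 1.11701 mol, giving 1.11701 Mg and 1.11701 O.
15.27 wt% FeO ÷ 71.844 g/mol = 0.21254 mol, giving 0.21254 Fe and 0.21254 O.
39.62 wt% SiO2 ÷ 60.083 g/mol = 0.65942 mol, giving 0.65942 Si and 1.31884 O.
Oxygen sums to 2.64839; scaling by 4/2.64839 = 1.51035 puts the formula on 4 O.
Fe: 0.21254 × 1.51035 = 0.321 atoms per formula unit.

0.321 Fe apfu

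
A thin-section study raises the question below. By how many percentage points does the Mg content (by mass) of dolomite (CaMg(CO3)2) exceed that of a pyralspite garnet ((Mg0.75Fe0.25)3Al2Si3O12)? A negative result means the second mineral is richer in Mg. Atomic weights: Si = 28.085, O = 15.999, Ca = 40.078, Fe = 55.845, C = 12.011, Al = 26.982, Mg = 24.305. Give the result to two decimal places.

0.37 percentage points

M(CaMg(CO3)2) = 184.399 g/mol, so wt% Mg = 24.305/184.399 × 100 = 13.18%.
M((Mg0.75Fe0.25)3Al2Si3O12) = 426.777 g/mol, so wt% Mg = 54.686/426.777 × 100 = 12.81%.
13.18 − 12.81 = 0.37 pp.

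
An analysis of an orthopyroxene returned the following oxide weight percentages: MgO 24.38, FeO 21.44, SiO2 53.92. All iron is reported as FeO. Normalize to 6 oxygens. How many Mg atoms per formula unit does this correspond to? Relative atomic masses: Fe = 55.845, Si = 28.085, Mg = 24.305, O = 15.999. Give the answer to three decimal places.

1.345 Mg apfu

24.38 wt% MgO ÷ 40.304 g/mol = 0.60490 mol, giving 0.60490 Mg and 0.60490 O.
21.44 wt% FeO ÷ 71.844 g/mol = 0.29842 mol, giving 0.29842 Fe and 0.29842 O.
53.92 wt% SiO2 ÷ 60.083 g/mol = 0.89743 mol, giving 0.89743 Si and 1.79486 O.
Oxygen sums to 2.69818; scaling by 6/2.69818 = 2.22372 puts the formula on 6 O.
Mg: 0.60490 × 2.22372 = 1.345 atoms per formula unit.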